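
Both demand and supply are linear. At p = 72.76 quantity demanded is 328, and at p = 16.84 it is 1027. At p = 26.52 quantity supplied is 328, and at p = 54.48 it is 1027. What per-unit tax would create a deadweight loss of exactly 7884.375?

Demand slope = (16.84 − 72.76)/(1027 − 328) = −0.08, so p = 99 − 0.08q.
Supply slope = (54.48 − 26.52)/(1027 − 328) = 0.04, so p = 13.4 + 0.04q.
Competitive equilibrium: 99 − 0.08q = 13.4 + 0.04q → q* = 713.3333, p* = 41.9333.
A tax t gives Δq = t/0.12 and wedge t, so DWL = t²/0.24.
t²/0.24 = 7884.375 → t² = 1892.25 → t = 43.5.

43.5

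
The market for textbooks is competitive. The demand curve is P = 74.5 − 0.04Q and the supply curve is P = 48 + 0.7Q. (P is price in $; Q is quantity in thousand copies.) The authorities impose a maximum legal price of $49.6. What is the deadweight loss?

Competitive equilibrium: 74.5 − 0.04Q = 48 + 0.7Q → Q* = 35.81081, P* = 73.06757.
At the ceiling P = 49.6, quantity supplied = (49.6 − 48)/0.7 = 2.28571.
Willingness to pay at Q' = 2.28571: 74.5 − 0.04·2.28571 = 74.40857.
ΔQ = 35.81081 − 2.28571 = 33.5251; wedge = 74.40857 − 49.6 = 24.80857.
Welfare loss = ½ × 33.5251 × 24.80857 = $415.85 thousand.

$415.85 thousand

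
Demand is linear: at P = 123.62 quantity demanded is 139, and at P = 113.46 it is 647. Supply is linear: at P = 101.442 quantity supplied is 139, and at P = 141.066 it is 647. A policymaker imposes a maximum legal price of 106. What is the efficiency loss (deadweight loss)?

1380.84

Demand slope = (113.46 − 123.62)/(647 − 139) = −0.02, so P = 126.4 − 0.02Q.
Supply slope = (141.066 − 101.442)/(647 − 139) = 0.078, so P = 90.6 + 0.078Q.
Competitive equilibrium: 126.4 − 0.02Q = 90.6 + 0.078Q → Q* = 365.3061, P* = 119.0939.
At the ceiling P = 106, quantity supplied = (106 − 90.6)/0.078 = 197.4359.
Willingness to pay at Q' = 197.4359: 126.4 − 0.02·197.4359 = 122.4513.
ΔQ = 365.3061 − 197.4359 = 167.8702; wedge = 122.4513 − 106 = 16.4513.
DWL = ½ × 167.8702 × 16.4513 = 1380.84.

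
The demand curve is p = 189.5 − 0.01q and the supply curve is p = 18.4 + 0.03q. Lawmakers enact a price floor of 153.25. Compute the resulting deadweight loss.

Competitive equilibrium: 189.5 − 0.01q = 18.4 + 0.03q → q* = 4277.5, p* = 146.725.
At the floor p = 153.25, quantity demanded = (189.5 − 153.25)/0.01 = 3625.
Sellers' marginal cost at q' = 3625: 18.4 + 0.03·3625 = 127.15.
Δq = 4277.5 − 3625 = 652.5; wedge = 153.25 − 127.15 = 26.1.
Welfare loss = ½ × 652.5 × 26.1 = 8515.125.

8515.125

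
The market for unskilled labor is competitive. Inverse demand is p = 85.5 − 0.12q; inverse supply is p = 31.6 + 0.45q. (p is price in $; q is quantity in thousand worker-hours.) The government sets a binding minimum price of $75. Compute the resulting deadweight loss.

Competitive equilibrium: 85.5 − 0.12q = 31.6 + 0.45q → q* = 94.5614, p* = 74.1526.
At the floor p = 75, quantity demanded = (85.5 − 75)/0.12 = 87.5.
Sellers' marginal cost at q' = 87.5: 31.6 + 0.45·87.5 = 70.975.
Δq = 94.5614 − 87.5 = 7.0614; wedge = 75 − 70.975 = 4.025.
DWL = ½ × 7.0614 × 4.025 = $14.21 thousand.

$14.21 thousand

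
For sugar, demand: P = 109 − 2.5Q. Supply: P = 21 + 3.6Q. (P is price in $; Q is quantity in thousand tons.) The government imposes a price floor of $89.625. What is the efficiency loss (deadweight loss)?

Competitive equilibrium: 109 − 2.5Q = 21 + 3.6Q → Q* = 14.4262, P* = 72.9344.
At the floor P = 89.625, quantity demanded = (109 − 89.625)/2.5 = 7.75.
Sellers' marginal cost at Q' = 7.75: 21 + 3.6·7.75 = 48.9.
ΔQ = 14.4262 − 7.75 = 6.6762; wedge = 89.625 − 48.9 = 40.725.
DWL = ½ × 6.6762 × 40.725 = $135.94 thousand.

$135.94 thousand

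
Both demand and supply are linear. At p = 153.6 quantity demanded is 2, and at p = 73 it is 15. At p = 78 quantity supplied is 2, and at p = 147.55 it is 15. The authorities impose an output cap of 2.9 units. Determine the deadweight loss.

184.06

Demand slope = (73 − 153.6)/(15 − 2) = −6.2, so p = 166 − 6.2q.
Supply slope = (147.55 − 78)/(15 − 2) = 5.35, so p = 67.3 + 5.35q.
Competitive equilibrium: 166 − 6.2q = 67.3 + 5.35q → q* = 8.5455, p* = 113.0182.
At q = 2.9: demand price = 166 − 6.2·2.9 = 148.02; supply price = 67.3 + 5.35·2.9 = 82.815.
Δq = 8.5455 − 2.9 = 5.6455; wedge = 148.02 − 82.815 = 65.205.
The triangle = ½ × 5.6455 × 65.205 = 184.06.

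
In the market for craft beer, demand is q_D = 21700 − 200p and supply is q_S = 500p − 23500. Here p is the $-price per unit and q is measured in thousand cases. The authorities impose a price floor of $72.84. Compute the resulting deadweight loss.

$9571.70 thousand

In inverse form: demand p = 108.5 − 0.005q, supply p = 47 + 0.002q.
Competitive equilibrium: 108.5 − 0.005q = 47 + 0.002q → q* = 8785.7143, p* = 64.5714.
At the floor p = 72.84, quantity demanded = (108.5 − 72.84)/0.005 = 7132.
Sellers' marginal cost at q' = 7132: 47 + 0.002·7132 = 61.264.
Δq = 8785.7143 − 7132 = 1653.7143; wedge = 72.84 − 61.264 = 11.576.
Welfare loss = ½ × 1653.7143 × 11.576 = $9571.70 thousand.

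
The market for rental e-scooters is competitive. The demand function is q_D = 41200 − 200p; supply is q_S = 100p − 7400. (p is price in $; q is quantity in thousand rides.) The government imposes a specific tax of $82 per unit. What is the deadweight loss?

In inverse form: demand p = 206 − 0.005q, supply p = 74 + 0.01q.
Competitive equilibrium: 206 − 0.005q = 74 + 0.01q → q* = 8800, p* = 162.
With the tax, the buyer price exceeds the seller price by 82: (206 − 0.005q) − (74 + 0.01q) = 82 → q' = 3333.3333.
Δq = 8800 − 3333.3333 = 5466.6667; the wedge equals the tax, 82.
DWL = ½ × 5466.6667 × 82 = $224133.33 thousand.

$224133.33 thousand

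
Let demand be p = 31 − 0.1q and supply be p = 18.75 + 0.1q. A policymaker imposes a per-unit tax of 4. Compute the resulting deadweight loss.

40

Competitive equilibrium: 31 − 0.1q = 18.75 + 0.1q → q* = 61.25, p* = 24.875.
With the tax, the buyer price exceeds the seller price by 4: (31 − 0.1q) − (18.75 + 0.1q) = 4 → q' = 41.25.
Δq = 61.25 − 41.25 = 20; the wedge equals the tax, 4.
Welfare loss = ½ × 20 × 4 = 40.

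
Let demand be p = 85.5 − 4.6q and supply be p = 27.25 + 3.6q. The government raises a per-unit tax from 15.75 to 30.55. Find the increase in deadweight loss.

Competitive equilibrium: 85.5 − 4.6q = 27.25 + 3.6q → q* = 7.1037, p* = 52.8232.
For a per-unit tax t: Δq = t/8.2, so DWL = ½·t·(t/8.2) = t²/16.4.
At t = 15.75: DWL = 15.126. At t = 30.55: DWL = 56.909.
Increase = 56.909 − 15.126 = 41.78.

41.78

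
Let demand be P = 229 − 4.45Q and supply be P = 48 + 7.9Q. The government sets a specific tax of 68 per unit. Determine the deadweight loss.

187.21

Competitive equilibrium: 229 − 4.45Q = 48 + 7.9Q → Q* = 14.6559, P* = 163.7814.
With the tax, the buyer price exceeds the seller price by 68: (229 − 4.45Q) − (48 + 7.9Q) = 68 → Q' = 9.1498.
ΔQ = 14.6559 − 9.1498 = 5.5061; the wedge equals the tax, 68.
The triangle = ½ × 5.5061 × 68 = 187.21.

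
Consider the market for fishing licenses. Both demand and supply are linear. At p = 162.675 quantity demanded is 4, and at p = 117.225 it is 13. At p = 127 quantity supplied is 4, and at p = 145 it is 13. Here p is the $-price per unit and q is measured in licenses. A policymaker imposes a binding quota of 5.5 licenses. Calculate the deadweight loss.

$44.68

Demand slope = (117.225 − 162.675)/(13 − 4) = −5.05, so p = 182.875 − 5.05q.
Supply slope = (145 − 127)/(13 − 4) = 2, so p = 119 + 2q.
Competitive equilibrium: 182.875 − 5.05q = 119 + 2q → q* = 9.0603, p* = 137.1206.
At q = 5.5: demand price = 182.875 − 5.05·5.5 = 155.1; supply price = 119 + 2·5.5 = 130.
Δq = 9.0603 − 5.5 = 3.5603; wedge = 155.1 − 130 = 25.1.
Deadweight loss = ½ × 3.5603 × 25.1 = $44.68.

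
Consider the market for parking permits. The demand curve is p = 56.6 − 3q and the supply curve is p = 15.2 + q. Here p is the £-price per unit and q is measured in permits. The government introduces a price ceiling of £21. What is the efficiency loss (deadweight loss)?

£41.405

Competitive equilibrium: 56.6 − 3q = 15.2 + q → q* = 10.35, p* = 25.55.
At the ceiling p = 21, quantity supplied = (21 − 15.2)/1 = 5.8.
Willingness to pay at q' = 5.8: 56.6 − 3·5.8 = 39.2.
Δq = 10.35 − 5.8 = 4.55; wedge = 39.2 − 21 = 18.2.
Deadweight loss = ½ × 4.55 × 18.2 = £41.405.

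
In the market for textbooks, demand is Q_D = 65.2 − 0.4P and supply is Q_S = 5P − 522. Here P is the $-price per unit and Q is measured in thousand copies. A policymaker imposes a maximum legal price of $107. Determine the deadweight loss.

$102.27 thousand

In inverse form: demand P = 163 − 2.5Q, supply P = 104.4 + 0.2Q.
Competitive equilibrium: 163 − 2.5Q = 104.4 + 0.2Q → Q* = 21.7037, P* = 108.7407.
At the ceiling P = 107, quantity supplied = (107 − 104.4)/0.2 = 13.
Willingness to pay at Q' = 13: 163 − 2.5·13 = 130.5.
ΔQ = 21.7037 − 13 = 8.7037; wedge = 130.5 − 107 = 23.5.
DWL = ½ × 8.7037 × 23.5 = $102.27 thousand.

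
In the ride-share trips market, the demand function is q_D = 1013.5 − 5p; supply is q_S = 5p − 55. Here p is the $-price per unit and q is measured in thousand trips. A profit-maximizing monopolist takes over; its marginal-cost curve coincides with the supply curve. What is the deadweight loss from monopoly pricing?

$5104.01 thousand

In inverse form: demand p = 202.7 − 0.2q, supply p = 11 + 0.2q.
Competitive equilibrium: 202.7 − 0.2q = 11 + 0.2q → q* = 479.25, p* = 106.85.
Marginal revenue: MR = 202.7 − 0.4q. Set MR = MC: 202.7 − 0.4q = 11 + 0.2q → q_m = 319.5.
Price p_m = 202.7 − 0.2·319.5 = 138.8; MC(q_m) = 11 + 0.2·319.5 = 74.9.
Competitive q* = 479.25, so Δq = 159.75; wedge = 138.8 − 74.9 = 63.9.
The triangle = ½ × 159.75 × 63.9 = $5104.01 thousand.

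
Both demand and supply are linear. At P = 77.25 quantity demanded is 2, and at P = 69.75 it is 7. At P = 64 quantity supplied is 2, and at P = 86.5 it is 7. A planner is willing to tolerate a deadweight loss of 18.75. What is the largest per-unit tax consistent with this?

15

Demand slope = (69.75 − 77.25)/(7 − 2) = −1.5, so P = 80.25 − 1.5Q.
Supply slope = (86.5 − 64)/(7 − 2) = 4.5, so P = 55 + 4.5Q.
Competitive equilibrium: 80.25 − 1.5Q = 55 + 4.5Q → Q* = 4.2083, P* = 73.9375.
A tax t gives ΔQ = t/6 and wedge t, so DWL = t²/12.
t²/12 = 18.75 → t² = 225 → t = 15.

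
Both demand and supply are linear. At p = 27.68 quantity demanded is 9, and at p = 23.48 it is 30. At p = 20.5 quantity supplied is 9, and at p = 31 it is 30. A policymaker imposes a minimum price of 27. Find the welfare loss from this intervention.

Demand slope = (23.48 − 27.68)/(30 − 9) = −0.2, so p = 29.48 − 0.2q.
Supply slope = (31 − 20.5)/(30 − 9) = 0.5, so p = 16 + 0.5q.
Competitive equilibrium: 29.48 − 0.2q = 16 + 0.5q → q* = 19.2571, p* = 25.6286.
At the floor p = 27, quantity demanded = (29.48 − 27)/0.2 = 12.4.
Sellers' marginal cost at q' = 12.4: 16 + 0.5·12.4 = 22.2.
Δq = 19.2571 − 12.4 = 6.8571; wedge = 27 − 22.2 = 4.8.
DWL = ½ × 6.8571 × 4.8 = 16.46.

16.46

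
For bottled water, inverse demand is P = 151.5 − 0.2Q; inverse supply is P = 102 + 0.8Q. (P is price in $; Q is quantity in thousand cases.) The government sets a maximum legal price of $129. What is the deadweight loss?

$124.03 thousand

Competitive equilibrium: 151.5 − 0.2Q = 102 + 0.8Q → Q* = 49.5, P* = 141.6.
At the ceiling P = 129, quantity supplied = (129 − 102)/0.8 = 33.75.
Willingness to pay at Q' = 33.75: 151.5 − 0.2·33.75 = 144.75.
ΔQ = 49.5 − 33.75 = 15.75; wedge = 144.75 − 129 = 15.75.
Welfare loss = ½ × 15.75 × 15.75 = $124.03 thousand.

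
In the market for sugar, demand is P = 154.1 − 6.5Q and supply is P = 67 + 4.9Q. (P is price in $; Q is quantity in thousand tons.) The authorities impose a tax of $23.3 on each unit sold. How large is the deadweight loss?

$23.81 thousand

Competitive equilibrium: 154.1 − 6.5Q = 67 + 4.9Q → Q* = 7.6404, P* = 104.4377.
With the tax, the buyer price exceeds the seller price by 23.3: (154.1 − 6.5Q) − (67 + 4.9Q) = 23.3 → Q' = 5.5965.
ΔQ = 7.6404 − 5.5965 = 2.0439; the wedge equals the tax, 23.3.
Welfare loss = ½ × 2.0439 × 23.3 = $23.81 thousand.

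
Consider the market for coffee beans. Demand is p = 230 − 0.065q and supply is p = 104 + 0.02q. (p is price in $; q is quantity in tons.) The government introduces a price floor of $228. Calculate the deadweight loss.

Competitive equilibrium: 230 − 0.065q = 104 + 0.02q → q* = 1482.35294, p* = 133.64706.
At the floor p = 228, quantity demanded = (230 − 228)/0.065 = 30.76923.
Sellers' marginal cost at q' = 30.76923: 104 + 0.02·30.76923 = 104.61538.
Δq = 1482.35294 − 30.76923 = 1451.58371; wedge = 228 − 104.61538 = 123.38462.
Welfare loss = ½ × 1451.58371 × 123.38462 = $89551.55.

$89551.55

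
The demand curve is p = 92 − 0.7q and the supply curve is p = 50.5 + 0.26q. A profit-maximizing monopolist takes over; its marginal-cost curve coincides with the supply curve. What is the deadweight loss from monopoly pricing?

159.51

Competitive equilibrium: 92 − 0.7q = 50.5 + 0.26q → q* = 43.2292, p* = 61.7396.
Marginal revenue: MR = 92 − 1.4q. Set MR = MC: 92 − 1.4q = 50.5 + 0.26q → q_m = 25.
Price p_m = 92 − 0.7·25 = 74.5; MC(q_m) = 50.5 + 0.26·25 = 57.
Competitive q* = 43.2292, so Δq = 18.2292; wedge = 74.5 − 57 = 17.5.
DWL = ½ × 18.2292 × 17.5 = 159.51.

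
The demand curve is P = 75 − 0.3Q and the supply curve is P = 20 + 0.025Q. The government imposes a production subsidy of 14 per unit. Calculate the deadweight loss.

301.54

Competitive equilibrium: 75 − 0.3Q = 20 + 0.025Q → Q* = 169.2308, P* = 24.2308.
The subsidy lowers effective supply by 14: P = 6 + 0.025Q.
New quantity: 75 − 0.3Q = 6 + 0.025Q → Q' = 212.3077.
Overproduction ΔQ = 212.3077 − 169.2308 = 43.0769; wedge = subsidy = 14.
The triangle = ½ × 43.0769 × 14 = 301.54.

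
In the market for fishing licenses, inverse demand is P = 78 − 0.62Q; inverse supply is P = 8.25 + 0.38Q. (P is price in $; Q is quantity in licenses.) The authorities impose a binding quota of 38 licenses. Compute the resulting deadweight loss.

Competitive equilibrium: 78 − 0.62Q = 8.25 + 0.38Q → Q* = 69.75, P* = 34.755.
At Q = 38: demand price = 78 − 0.62·38 = 54.44; supply price = 8.25 + 0.38·38 = 22.69.
ΔQ = 69.75 − 38 = 31.75; wedge = 54.44 − 22.69 = 31.75.
DWL = ½ × 31.75 × 31.75 = $504.03.

$504.03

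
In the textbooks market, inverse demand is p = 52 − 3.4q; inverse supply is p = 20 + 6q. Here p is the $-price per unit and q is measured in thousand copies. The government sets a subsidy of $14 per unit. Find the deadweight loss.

$10.43 thousand

Competitive equilibrium: 52 − 3.4q = 20 + 6q → q* = 3.4043, p* = 40.4255.
The subsidy lowers effective supply by 14: p = 6 + 6q.
New quantity: 52 − 3.4q = 6 + 6q → q' = 4.8936.
Overproduction Δq = 4.8936 − 3.4043 = 1.4893; wedge = subsidy = 14.
Welfare loss = ½ × 1.4893 × 14 = $10.43 thousand.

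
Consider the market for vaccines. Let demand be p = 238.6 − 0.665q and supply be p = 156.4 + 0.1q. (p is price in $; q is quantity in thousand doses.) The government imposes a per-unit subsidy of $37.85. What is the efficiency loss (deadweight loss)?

Competitive equilibrium: 238.6 − 0.665q = 156.4 + 0.1q → q* = 107.451, p* = 167.1451.
The subsidy lowers effective supply by 37.85: p = 118.55 + 0.1q.
New quantity: 238.6 − 0.665q = 118.55 + 0.1q → q' = 156.9281.
Overproduction Δq = 156.9281 − 107.451 = 49.4771; wedge = subsidy = 37.85.
Welfare loss = ½ × 49.4771 × 37.85 = $936.35 thousand.

$936.35 thousand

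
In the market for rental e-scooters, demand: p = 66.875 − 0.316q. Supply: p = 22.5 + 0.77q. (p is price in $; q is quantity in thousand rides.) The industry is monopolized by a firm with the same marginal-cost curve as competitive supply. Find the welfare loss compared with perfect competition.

Competitive equilibrium: 66.875 − 0.316q = 22.5 + 0.77q → q* = 40.861, p* = 53.9629.
Marginal revenue: MR = 66.875 − 0.632q. Set MR = MC: 66.875 − 0.632q = 22.5 + 0.77q → q_m = 31.6512.
Price p_m = 66.875 − 0.316·31.6512 = 56.8732; MC(q_m) = 22.5 + 0.77·31.6512 = 46.8714.
Competitive q* = 40.861, so Δq = 9.2098; wedge = 56.8732 − 46.8714 = 10.0018.
The triangle = ½ × 9.2098 × 10.0018 = $46.06 thousand.

$46.06 thousand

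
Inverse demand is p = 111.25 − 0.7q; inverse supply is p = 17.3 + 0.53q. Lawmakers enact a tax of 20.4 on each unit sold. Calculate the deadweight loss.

Competitive equilibrium: 111.25 − 0.7q = 17.3 + 0.53q → q* = 76.3821, p* = 57.7825.
With the tax, the buyer price exceeds the seller price by 20.4: (111.25 − 0.7q) − (17.3 + 0.53q) = 20.4 → q' = 59.7967.
Δq = 76.3821 − 59.7967 = 16.5854; the wedge equals the tax, 20.4.
DWL = ½ × 16.5854 × 20.4 = 169.17.

169.17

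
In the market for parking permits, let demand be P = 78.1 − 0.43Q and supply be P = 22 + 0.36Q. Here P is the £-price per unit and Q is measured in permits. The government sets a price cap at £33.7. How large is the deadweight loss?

£585.87

Competitive equilibrium: 78.1 − 0.43Q = 22 + 0.36Q → Q* = 71.0127, P* = 47.5646.
At the ceiling P = 33.7, quantity supplied = (33.7 − 22)/0.36 = 32.5.
Willingness to pay at Q' = 32.5: 78.1 − 0.43·32.5 = 64.125.
ΔQ = 71.0127 − 32.5 = 38.5127; wedge = 64.125 − 33.7 = 30.425.
Welfare loss = ½ × 38.5127 × 30.425 = £585.87.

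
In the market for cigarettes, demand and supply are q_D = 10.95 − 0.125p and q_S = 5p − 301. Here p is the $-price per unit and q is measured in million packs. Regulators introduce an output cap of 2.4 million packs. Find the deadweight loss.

$3.63 million

In inverse form: demand p = 87.6 − 8q, supply p = 60.2 + 0.2q.
Competitive equilibrium: 87.6 − 8q = 60.2 + 0.2q → q* = 3.3415, p* = 60.8683.
At q = 2.4: demand price = 87.6 − 8·2.4 = 68.4; supply price = 60.2 + 0.2·2.4 = 60.68.
Δq = 3.3415 − 2.4 = 0.9415; wedge = 68.4 − 60.68 = 7.72.
Deadweight loss = ½ × 0.9415 × 7.72 = $3.63 million.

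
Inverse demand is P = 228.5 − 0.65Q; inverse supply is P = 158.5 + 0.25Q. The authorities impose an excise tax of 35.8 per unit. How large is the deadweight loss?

Competitive equilibrium: 228.5 − 0.65Q = 158.5 + 0.25Q → Q* = 77.7778, P* = 177.9444.
With the tax, the buyer price exceeds the seller price by 35.8: (228.5 − 0.65Q) − (158.5 + 0.25Q) = 35.8 → Q' = 38.
ΔQ = 77.7778 − 38 = 39.7778; the wedge equals the tax, 35.8.
Welfare loss = ½ × 39.7778 × 35.8 = 712.02.

712.02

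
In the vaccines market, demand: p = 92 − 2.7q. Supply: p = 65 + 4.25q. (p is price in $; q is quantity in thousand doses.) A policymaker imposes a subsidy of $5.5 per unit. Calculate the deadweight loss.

$2.18 thousand

Competitive equilibrium: 92 − 2.7q = 65 + 4.25q → q* = 3.8849, p* = 81.5108.
The subsidy lowers effective supply by 5.5: p = 59.5 + 4.25q.
New quantity: 92 − 2.7q = 59.5 + 4.25q → q' = 4.6763.
Overproduction Δq = 4.6763 − 3.8849 = 0.7914; wedge = subsidy = 5.5.
Welfare loss = ½ × 0.7914 × 5.5 = $2.18 thousand.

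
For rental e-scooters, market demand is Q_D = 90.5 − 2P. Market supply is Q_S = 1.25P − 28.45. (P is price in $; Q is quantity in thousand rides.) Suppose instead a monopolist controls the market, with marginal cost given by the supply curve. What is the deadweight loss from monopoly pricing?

$15.01 thousand

In inverse form: demand P = 45.25 − 0.5Q, supply P = 22.76 + 0.8Q.
Competitive equilibrium: 45.25 − 0.5Q = 22.76 + 0.8Q → Q* = 17.3, P* = 36.6.
Marginal revenue: MR = 45.25 − Q. Set MR = MC: 45.25 − Q = 22.76 + 0.8Q → Q_m = 12.4944.
Price P_m = 45.25 − 0.5·12.4944 = 39.0028; MC(Q_m) = 22.76 + 0.8·12.4944 = 32.7555.
Competitive Q* = 17.3, so ΔQ = 4.8056; wedge = 39.0028 − 32.7555 = 6.2473.
The triangle = ½ × 4.8056 × 6.2473 = $15.01 thousand.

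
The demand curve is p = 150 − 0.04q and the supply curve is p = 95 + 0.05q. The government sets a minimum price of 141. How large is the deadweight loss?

Competitive equilibrium: 150 − 0.04q = 95 + 0.05q → q* = 611.1111, p* = 125.5556.
At the floor p = 141, quantity demanded = (150 − 141)/0.04 = 225.
Sellers' marginal cost at q' = 225: 95 + 0.05·225 = 106.25.
Δq = 611.1111 − 225 = 386.1111; wedge = 141 − 106.25 = 34.75.
Deadweight loss = ½ × 386.1111 × 34.75 = 6708.68.

6708.68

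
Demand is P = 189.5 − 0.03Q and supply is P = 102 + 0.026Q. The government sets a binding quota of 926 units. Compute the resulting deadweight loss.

Competitive equilibrium: 189.5 − 0.03Q = 102 + 0.026Q → Q* = 1562.5, P* = 142.625.
At Q = 926: demand price = 189.5 − 0.03·926 = 161.72; supply price = 102 + 0.026·926 = 126.076.
ΔQ = 1562.5 − 926 = 636.5; wedge = 161.72 − 126.076 = 35.644.
DWL = ½ × 636.5 × 35.644 = 11343.703.

11343.703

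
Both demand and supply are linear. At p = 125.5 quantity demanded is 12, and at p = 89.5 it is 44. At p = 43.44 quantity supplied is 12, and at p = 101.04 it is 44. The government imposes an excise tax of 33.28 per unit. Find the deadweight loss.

189.33

Demand slope = (89.5 − 125.5)/(44 − 12) = −1.125, so p = 139 − 1.125q.
Supply slope = (101.04 − 43.44)/(44 − 12) = 1.8, so p = 21.84 + 1.8q.
Competitive equilibrium: 139 − 1.125q = 21.84 + 1.8q → q* = 40.0547, p* = 93.9385.
With the tax, the buyer price exceeds the seller price by 33.28: (139 − 1.125q) − (21.84 + 1.8q) = 33.28 → q' = 28.6769.
Δq = 40.0547 − 28.6769 = 11.3778; the wedge equals the tax, 33.28.
Welfare loss = ½ × 11.3778 × 33.28 = 189.33.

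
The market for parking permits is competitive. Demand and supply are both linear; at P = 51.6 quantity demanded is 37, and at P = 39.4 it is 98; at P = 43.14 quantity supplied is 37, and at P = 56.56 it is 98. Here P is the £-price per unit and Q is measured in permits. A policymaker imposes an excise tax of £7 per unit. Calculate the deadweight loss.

Demand slope = (39.4 − 51.6)/(98 − 37) = −0.2, so P = 59 − 0.2Q.
Supply slope = (56.56 − 43.14)/(98 − 37) = 0.22, so P = 35 + 0.22Q.
Competitive equilibrium: 59 − 0.2Q = 35 + 0.22Q → Q* = 57.1429, P* = 47.5714.
With the tax, the buyer price exceeds the seller price by 7: (59 − 0.2Q) − (35 + 0.22Q) = 7 → Q' = 40.4762.
ΔQ = 57.1429 − 40.4762 = 16.6667; the wedge equals the tax, 7.
Deadweight loss = ½ × 16.6667 × 7 = £58.33.

£58.33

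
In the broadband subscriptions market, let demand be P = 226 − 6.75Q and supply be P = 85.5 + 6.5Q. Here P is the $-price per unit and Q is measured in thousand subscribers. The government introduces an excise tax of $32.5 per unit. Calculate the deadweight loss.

$39.86 thousand

Competitive equilibrium: 226 − 6.75Q = 85.5 + 6.5Q → Q* = 10.6038, P* = 154.4245.
With the tax, the buyer price exceeds the seller price by 32.5: (226 − 6.75Q) − (85.5 + 6.5Q) = 32.5 → Q' = 8.1509.
ΔQ = 10.6038 − 8.1509 = 2.4529; the wedge equals the tax, 32.5.
The triangle = ½ × 2.4529 × 32.5 = $39.86 thousand.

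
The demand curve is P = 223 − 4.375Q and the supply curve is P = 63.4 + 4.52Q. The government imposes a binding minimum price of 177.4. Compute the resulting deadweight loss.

Competitive equilibrium: 223 − 4.375Q = 63.4 + 4.52Q → Q* = 17.942664, P* = 144.500843.
At the floor P = 177.4, quantity demanded = (223 − 177.4)/4.375 = 10.422857.
Sellers' marginal cost at Q' = 10.422857: 63.4 + 4.52·10.422857 = 110.511314.
ΔQ = 17.942664 − 10.422857 = 7.519807; wedge = 177.4 − 110.511314 = 66.888686.
Deadweight loss = ½ × 7.519807 × 66.888686 = 251.50.

251.50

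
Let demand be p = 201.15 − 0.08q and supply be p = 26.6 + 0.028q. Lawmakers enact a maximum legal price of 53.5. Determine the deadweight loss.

Competitive equilibrium: 201.15 − 0.08q = 26.6 + 0.028q → q* = 1616.203704, p* = 71.853704.
At the ceiling p = 53.5, quantity supplied = (53.5 − 26.6)/0.028 = 960.714286.
Willingness to pay at q' = 960.714286: 201.15 − 0.08·960.714286 = 124.292857.
Δq = 1616.203704 − 960.714286 = 655.489418; wedge = 124.292857 − 53.5 = 70.792857.
DWL = ½ × 655.489418 × 70.792857 = 23201.98.

23201.98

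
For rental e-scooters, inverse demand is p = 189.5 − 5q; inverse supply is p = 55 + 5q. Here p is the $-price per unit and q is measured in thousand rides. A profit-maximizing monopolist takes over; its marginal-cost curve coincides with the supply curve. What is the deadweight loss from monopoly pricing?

Competitive equilibrium: 189.5 − 5q = 55 + 5q → q* = 13.45, p* = 122.25.
Marginal revenue: MR = 189.5 − 10q. Set MR = MC: 189.5 − 10q = 55 + 5q → q_m = 8.9667.
Price p_m = 189.5 − 5·8.9667 = 144.6665; MC(q_m) = 55 + 5·8.9667 = 99.8335.
Competitive q* = 13.45, so Δq = 4.4833; wedge = 144.6665 − 99.8335 = 44.833.
DWL = ½ × 4.4833 × 44.833 = $100.50 thousand.

$100.50 thousand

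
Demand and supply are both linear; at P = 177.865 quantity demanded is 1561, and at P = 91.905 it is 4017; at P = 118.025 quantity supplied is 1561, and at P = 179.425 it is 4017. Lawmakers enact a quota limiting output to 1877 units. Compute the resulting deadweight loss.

13926.45

Demand slope = (91.905 − 177.865)/(4017 − 1561) = −0.035, so P = 232.5 − 0.035Q.
Supply slope = (179.425 − 118.025)/(4017 − 1561) = 0.025, so P = 79 + 0.025Q.
Competitive equilibrium: 232.5 − 0.035Q = 79 + 0.025Q → Q* = 2558.3333, P* = 142.9583.
At Q = 1877: demand price = 232.5 − 0.035·1877 = 166.805; supply price = 79 + 0.025·1877 = 125.925.
ΔQ = 2558.3333 − 1877 = 681.3333; wedge = 166.805 − 125.925 = 40.88.
Welfare loss = ½ × 681.3333 × 40.88 = 13926.45.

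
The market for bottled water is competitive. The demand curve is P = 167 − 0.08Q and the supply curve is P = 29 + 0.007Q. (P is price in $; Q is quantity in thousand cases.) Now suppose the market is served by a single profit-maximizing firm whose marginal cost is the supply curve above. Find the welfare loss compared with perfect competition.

$25116.32 thousand

Competitive equilibrium: 167 − 0.08Q = 29 + 0.007Q → Q* = 1586.2069, P* = 40.1034.
Marginal revenue: MR = 167 − 0.16Q. Set MR = MC: 167 − 0.16Q = 29 + 0.007Q → Q_m = 826.3473.
Price P_m = 167 − 0.08·826.3473 = 100.8922; MC(Q_m) = 29 + 0.007·826.3473 = 34.7844.
Competitive Q* = 1586.2069, so ΔQ = 759.8596; wedge = 100.8922 − 34.7844 = 66.1078.
DWL = ½ × 759.8596 × 66.1078 = $25116.32 thousand.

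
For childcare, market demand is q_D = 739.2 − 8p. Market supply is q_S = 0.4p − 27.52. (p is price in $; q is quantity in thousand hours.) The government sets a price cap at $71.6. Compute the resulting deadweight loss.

In inverse form: demand p = 92.4 − 0.125q, supply p = 68.8 + 2.5q.
Competitive equilibrium: 92.4 − 0.125q = 68.8 + 2.5q → q* = 8.9905, p* = 91.2762.
At the ceiling p = 71.6, quantity supplied = (71.6 − 68.8)/2.5 = 1.12.
Willingness to pay at q' = 1.12: 92.4 − 0.125·1.12 = 92.26.
Δq = 8.9905 − 1.12 = 7.8705; wedge = 92.26 − 71.6 = 20.66.
Welfare loss = ½ × 7.8705 × 20.66 = $81.30 thousand.

$81.30 thousand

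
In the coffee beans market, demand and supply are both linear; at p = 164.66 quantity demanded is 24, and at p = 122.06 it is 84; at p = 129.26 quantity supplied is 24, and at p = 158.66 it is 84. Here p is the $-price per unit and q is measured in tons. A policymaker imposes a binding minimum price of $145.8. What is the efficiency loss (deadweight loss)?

Demand slope = (122.06 − 164.66)/(84 − 24) = −0.71, so p = 181.7 − 0.71q.
Supply slope = (158.66 − 129.26)/(84 − 24) = 0.49, so p = 117.5 + 0.49q.
Competitive equilibrium: 181.7 − 0.71q = 117.5 + 0.49q → q* = 53.5, p* = 143.715.
At the floor p = 145.8, quantity demanded = (181.7 − 145.8)/0.71 = 50.5634.
Sellers' marginal cost at q' = 50.5634: 117.5 + 0.49·50.5634 = 142.2761.
Δq = 53.5 − 50.5634 = 2.9366; wedge = 145.8 − 142.2761 = 3.5239.
The triangle = ½ × 2.9366 × 3.5239 = $5.17.

$5.17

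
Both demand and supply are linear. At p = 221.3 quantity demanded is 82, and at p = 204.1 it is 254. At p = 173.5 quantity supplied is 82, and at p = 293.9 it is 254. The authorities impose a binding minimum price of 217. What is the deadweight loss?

Demand slope = (204.1 − 221.3)/(254 − 82) = −0.1, so p = 229.5 − 0.1q.
Supply slope = (293.9 − 173.5)/(254 − 82) = 0.7, so p = 116.1 + 0.7q.
Competitive equilibrium: 229.5 − 0.1q = 116.1 + 0.7q → q* = 141.75, p* = 215.325.
At the floor p = 217, quantity demanded = (229.5 − 217)/0.1 = 125.
Sellers' marginal cost at q' = 125: 116.1 + 0.7·125 = 203.6.
Δq = 141.75 − 125 = 16.75; wedge = 217 − 203.6 = 13.4.
The triangle = ½ × 16.75 × 13.4 = 112.225.

112.225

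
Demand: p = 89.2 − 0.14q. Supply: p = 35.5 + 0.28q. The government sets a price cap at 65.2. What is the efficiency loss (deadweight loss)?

99.67

Competitive equilibrium: 89.2 − 0.14q = 35.5 + 0.28q → q* = 127.8571, p* = 71.3.
At the ceiling p = 65.2, quantity supplied = (65.2 − 35.5)/0.28 = 106.0714.
Willingness to pay at q' = 106.0714: 89.2 − 0.14·106.0714 = 74.35.
Δq = 127.8571 − 106.0714 = 21.7857; wedge = 74.35 − 65.2 = 9.15.
The triangle = ½ × 21.7857 × 9.15 = 99.67.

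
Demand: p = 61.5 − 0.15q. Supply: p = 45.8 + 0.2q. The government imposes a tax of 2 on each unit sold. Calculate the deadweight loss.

5.71

Competitive equilibrium: 61.5 − 0.15q = 45.8 + 0.2q → q* = 44.8571, p* = 54.7714.
With the tax, the buyer price exceeds the seller price by 2: (61.5 − 0.15q) − (45.8 + 0.2q) = 2 → q' = 39.1429.
Δq = 44.8571 − 39.1429 = 5.7142; the wedge equals the tax, 2.
Welfare loss = ½ × 5.7142 × 2 = 5.71.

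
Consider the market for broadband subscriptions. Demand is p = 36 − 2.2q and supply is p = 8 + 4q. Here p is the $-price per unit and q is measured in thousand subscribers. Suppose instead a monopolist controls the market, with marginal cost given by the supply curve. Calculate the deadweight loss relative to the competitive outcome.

$4.34 thousand

Competitive equilibrium: 36 − 2.2q = 8 + 4q → q* = 4.5161, p* = 26.0645.
Marginal revenue: MR = 36 − 4.4q. Set MR = MC: 36 − 4.4q = 8 + 4q → q_m = 3.3333.
Price p_m = 36 − 2.2·3.3333 = 28.6667; MC(q_m) = 8 + 4·3.3333 = 21.3332.
Competitive q* = 4.5161, so Δq = 1.1828; wedge = 28.6667 − 21.3332 = 7.3335.
Deadweight loss = ½ × 1.1828 × 7.3335 = $4.34 thousand.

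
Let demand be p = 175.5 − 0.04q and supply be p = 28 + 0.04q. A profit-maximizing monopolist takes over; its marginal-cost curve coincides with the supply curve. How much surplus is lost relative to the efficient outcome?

Competitive equilibrium: 175.5 − 0.04q = 28 + 0.04q → q* = 1843.75, p* = 101.75.
Marginal revenue: MR = 175.5 − 0.08q. Set MR = MC: 175.5 − 0.08q = 28 + 0.04q → q_m = 1229.166667.
Price p_m = 175.5 − 0.04·1229.166667 = 126.333333; MC(q_m) = 28 + 0.04·1229.166667 = 77.166667.
Competitive q* = 1843.75, so Δq = 614.583333; wedge = 126.333333 − 77.166667 = 49.166666.
Welfare loss = ½ × 614.583333 × 49.166666 = 15108.51.

15108.51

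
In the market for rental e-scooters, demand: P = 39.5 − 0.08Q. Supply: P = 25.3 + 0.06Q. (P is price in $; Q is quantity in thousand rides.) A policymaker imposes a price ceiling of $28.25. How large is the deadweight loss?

Competitive equilibrium: 39.5 − 0.08Q = 25.3 + 0.06Q → Q* = 101.4286, P* = 31.3857.
At the ceiling P = 28.25, quantity supplied = (28.25 − 25.3)/0.06 = 49.1667.
Willingness to pay at Q' = 49.1667: 39.5 − 0.08·49.1667 = 35.5667.
ΔQ = 101.4286 − 49.1667 = 52.2619; wedge = 35.5667 − 28.25 = 7.3167.
The triangle = ½ × 52.2619 × 7.3167 = $191.19 thousand.

$191.19 thousand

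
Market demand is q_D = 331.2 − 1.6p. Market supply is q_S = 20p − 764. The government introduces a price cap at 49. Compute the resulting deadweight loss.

391.85

In inverse form: demand p = 207 − 0.625q, supply p = 38.2 + 0.05q.
Competitive equilibrium: 207 − 0.625q = 38.2 + 0.05q → q* = 250.0741, p* = 50.7037.
At the ceiling p = 49, quantity supplied = (49 − 38.2)/0.05 = 216.
Willingness to pay at q' = 216: 207 − 0.625·216 = 72.
Δq = 250.0741 − 216 = 34.0741; wedge = 72 − 49 = 23.
DWL = ½ × 34.0741 × 23 = 391.85.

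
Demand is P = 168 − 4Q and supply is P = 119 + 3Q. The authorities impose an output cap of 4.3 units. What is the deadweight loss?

Competitive equilibrium: 168 − 4Q = 119 + 3Q → Q* = 7, P* = 140.
At Q = 4.3: demand price = 168 − 4·4.3 = 150.8; supply price = 119 + 3·4.3 = 131.9.
ΔQ = 7 − 4.3 = 2.7; wedge = 150.8 − 131.9 = 18.9.
Deadweight loss = ½ × 2.7 × 18.9 = 25.515.

25.515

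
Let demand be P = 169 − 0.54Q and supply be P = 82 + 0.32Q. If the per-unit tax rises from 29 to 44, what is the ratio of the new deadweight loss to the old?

2.302

Competitive equilibrium: 169 − 0.54Q = 82 + 0.32Q → Q* = 101.1628, P* = 114.3721.
For a per-unit tax t: ΔQ = t/0.86, so DWL = ½·t·(t/0.86) = t²/1.72.
At t = 29: DWL = 488.953. At t = 44: DWL = 1125.581.
Ratio = (44/29)² = 2.302.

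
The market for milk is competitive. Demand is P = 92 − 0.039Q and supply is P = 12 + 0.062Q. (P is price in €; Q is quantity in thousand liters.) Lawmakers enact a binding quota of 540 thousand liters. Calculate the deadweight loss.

€3208.97 thousand

Competitive equilibrium: 92 − 0.039Q = 12 + 0.062Q → Q* = 792.0792, P* = 61.1089.
At Q = 540: demand price = 92 − 0.039·540 = 70.94; supply price = 12 + 0.062·540 = 45.48.
ΔQ = 792.0792 − 540 = 252.0792; wedge = 70.94 − 45.48 = 25.46.
Deadweight loss = ½ × 252.0792 × 25.46 = €3208.97 thousand.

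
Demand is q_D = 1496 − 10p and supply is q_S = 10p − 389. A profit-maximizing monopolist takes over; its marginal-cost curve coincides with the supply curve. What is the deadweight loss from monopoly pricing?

In inverse form: demand p = 149.6 − 0.1q, supply p = 38.9 + 0.1q.
Competitive equilibrium: 149.6 − 0.1q = 38.9 + 0.1q → q* = 553.5, p* = 94.25.
Marginal revenue: MR = 149.6 − 0.2q. Set MR = MC: 149.6 − 0.2q = 38.9 + 0.1q → q_m = 369.
Price p_m = 149.6 − 0.1·369 = 112.7; MC(q_m) = 38.9 + 0.1·369 = 75.8.
Competitive q* = 553.5, so Δq = 184.5; wedge = 112.7 − 75.8 = 36.9.
DWL = ½ × 184.5 × 36.9 = 3404.025.

3404.025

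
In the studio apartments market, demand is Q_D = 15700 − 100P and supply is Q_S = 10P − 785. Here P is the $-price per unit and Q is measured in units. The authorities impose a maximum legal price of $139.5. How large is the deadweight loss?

$590.73

In inverse form: demand P = 157 − 0.01Q, supply P = 78.5 + 0.1Q.
Competitive equilibrium: 157 − 0.01Q = 78.5 + 0.1Q → Q* = 713.6364, P* = 149.8636.
At the ceiling P = 139.5, quantity supplied = (139.5 − 78.5)/0.1 = 610.
Willingness to pay at Q' = 610: 157 − 0.01·610 = 150.9.
ΔQ = 713.6364 − 610 = 103.6364; wedge = 150.9 − 139.5 = 11.4.
Welfare loss = ½ × 103.6364 × 11.4 = $590.73.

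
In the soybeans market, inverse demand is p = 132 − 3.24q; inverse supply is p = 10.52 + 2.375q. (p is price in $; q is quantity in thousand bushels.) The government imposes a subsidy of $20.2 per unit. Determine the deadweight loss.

Competitive equilibrium: 132 − 3.24q = 10.52 + 2.375q → q* = 21.6349, p* = 61.9029.
The subsidy lowers effective supply by 20.2: p = 2.375q − 9.68.
New quantity: 132 − 3.24q = 2.375q − 9.68 → q' = 25.2324.
Overproduction Δq = 25.2324 − 21.6349 = 3.5975; wedge = subsidy = 20.2.
DWL = ½ × 3.5975 × 20.2 = $36.33 thousand.

$36.33 thousand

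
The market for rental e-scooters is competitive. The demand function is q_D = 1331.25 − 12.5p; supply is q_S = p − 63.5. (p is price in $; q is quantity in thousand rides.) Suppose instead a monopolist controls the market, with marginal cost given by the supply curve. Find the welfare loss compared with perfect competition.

$4.07 thousand

In inverse form: demand p = 106.5 − 0.08q, supply p = 63.5 + q.
Competitive equilibrium: 106.5 − 0.08q = 63.5 + q → q* = 39.8148, p* = 103.3148.
Marginal revenue: MR = 106.5 − 0.16q. Set MR = MC: 106.5 − 0.16q = 63.5 + q → q_m = 37.069.
Price p_m = 106.5 − 0.08·37.069 = 103.5345; MC(q_m) = 63.5 + 1·37.069 = 100.569.
Competitive q* = 39.8148, so Δq = 2.7458; wedge = 103.5345 − 100.569 = 2.9655.
Welfare loss = ½ × 2.7458 × 2.9655 = $4.07 thousand.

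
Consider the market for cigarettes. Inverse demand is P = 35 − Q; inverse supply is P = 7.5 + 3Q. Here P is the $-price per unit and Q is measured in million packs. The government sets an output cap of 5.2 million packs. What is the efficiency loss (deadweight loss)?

$5.61 million

Competitive equilibrium: 35 − Q = 7.5 + 3Q → Q* = 6.875, P* = 28.125.
At Q = 5.2: demand price = 35 − 1·5.2 = 29.8; supply price = 7.5 + 3·5.2 = 23.1.
ΔQ = 6.875 − 5.2 = 1.675; wedge = 29.8 − 23.1 = 6.7.
The triangle = ½ × 1.675 × 6.7 = $5.61 million.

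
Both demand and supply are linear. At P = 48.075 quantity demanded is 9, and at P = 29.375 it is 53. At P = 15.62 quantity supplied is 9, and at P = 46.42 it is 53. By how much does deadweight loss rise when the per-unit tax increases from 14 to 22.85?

144.94

Demand slope = (29.375 − 48.075)/(53 − 9) = −0.425, so P = 51.9 − 0.425Q.
Supply slope = (46.42 − 15.62)/(53 − 9) = 0.7, so P = 9.32 + 0.7Q.
Competitive equilibrium: 51.9 − 0.425Q = 9.32 + 0.7Q → Q* = 37.8489, P* = 35.8142.
For a per-unit tax t: ΔQ = t/1.125, so DWL = ½·t·(t/1.125) = t²/2.25.
At t = 14: DWL = 87.111. At t = 22.85: DWL = 232.054.
Increase = 232.054 − 87.111 = 144.94.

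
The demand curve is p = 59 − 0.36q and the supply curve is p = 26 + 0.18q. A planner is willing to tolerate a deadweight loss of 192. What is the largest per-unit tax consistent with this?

Competitive equilibrium: 59 − 0.36q = 26 + 0.18q → q* = 61.1111, p* = 37.
A tax t gives Δq = t/0.54 and wedge t, so DWL = t²/1.08.
t²/1.08 = 192 → t² = 207.36 → t = 14.4.

14.4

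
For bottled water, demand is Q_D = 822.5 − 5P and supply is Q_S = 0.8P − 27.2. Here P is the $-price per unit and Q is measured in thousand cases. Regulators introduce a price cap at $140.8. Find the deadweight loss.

$15.08 thousand

In inverse form: demand P = 164.5 − 0.2Q, supply P = 34 + 1.25Q.
Competitive equilibrium: 164.5 − 0.2Q = 34 + 1.25Q → Q* = 90, P* = 146.5.
At the ceiling P = 140.8, quantity supplied = (140.8 − 34)/1.25 = 85.44.
Willingness to pay at Q' = 85.44: 164.5 − 0.2·85.44 = 147.412.
ΔQ = 90 − 85.44 = 4.56; wedge = 147.412 − 140.8 = 6.612.
Deadweight loss = ½ × 4.56 × 6.612 = $15.08 thousand.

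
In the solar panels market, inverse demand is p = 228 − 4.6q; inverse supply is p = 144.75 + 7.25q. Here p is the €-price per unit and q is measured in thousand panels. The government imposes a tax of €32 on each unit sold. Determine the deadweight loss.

Competitive equilibrium: 228 − 4.6q = 144.75 + 7.25q → q* = 7.0253, p* = 195.6835.
With the tax, the buyer price exceeds the seller price by 32: (228 − 4.6q) − (144.75 + 7.25q) = 32 → q' = 4.3249.
Δq = 7.0253 − 4.3249 = 2.7004; the wedge equals the tax, 32.
Welfare loss = ½ × 2.7004 × 32 = €43.21 thousand.

€43.21 thousand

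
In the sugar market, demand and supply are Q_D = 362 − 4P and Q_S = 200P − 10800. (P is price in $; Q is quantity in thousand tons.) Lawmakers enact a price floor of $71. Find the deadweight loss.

In inverse form: demand P = 90.5 − 0.25Q, supply P = 54 + 0.005Q.
Competitive equilibrium: 90.5 − 0.25Q = 54 + 0.005Q → Q* = 143.13725, P* = 54.71569.
At the floor P = 71, quantity demanded = (90.5 − 71)/0.25 = 78.
Sellers' marginal cost at Q' = 78: 54 + 0.005·78 = 54.39.
ΔQ = 143.13725 − 78 = 65.13725; wedge = 71 − 54.39 = 16.61.
DWL = ½ × 65.13725 × 16.61 = $540.96 thousand.

$540.96 thousand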